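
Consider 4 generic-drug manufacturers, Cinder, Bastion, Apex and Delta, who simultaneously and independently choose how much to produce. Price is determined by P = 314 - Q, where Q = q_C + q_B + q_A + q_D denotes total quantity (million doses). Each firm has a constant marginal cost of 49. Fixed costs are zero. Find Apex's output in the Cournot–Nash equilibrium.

A representative firm's profit is π_i = q_i(314 - Q) - 49q_i.
First-order condition (treating rivals' output as given): 265 - 2q_i - Σ_{j≠i} q_j = 0.
By symmetry each firm produces the same amount; substituting Σ_{j≠i} q_j = 3q_i yields q_i = 265/5 = 53.

53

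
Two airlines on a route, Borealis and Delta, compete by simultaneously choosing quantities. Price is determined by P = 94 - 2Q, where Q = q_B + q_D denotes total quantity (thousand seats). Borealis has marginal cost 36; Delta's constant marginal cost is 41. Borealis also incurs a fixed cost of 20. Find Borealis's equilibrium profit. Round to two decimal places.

200.50

Borealis's profit: π_B = (94 - 2Q)q_B - (36q_B). Setting ∂π_B/∂q_B = 0: 58 - 4q_B - 2(q_D) = 0.
Delta's first-order condition: 53 - 4q_D - 2(q_B) = 0.
So q_B = (58 - 2q_D)/4 and q_D = (53 - 2q_B)/4.
Substituting one into the other gives q_B = 21/2 and q_D = 8.
Price P = 94 - 2·(37/2) = 57.
Borealis's profit: (57 - 36)·(21/2) - 20 = 401/2.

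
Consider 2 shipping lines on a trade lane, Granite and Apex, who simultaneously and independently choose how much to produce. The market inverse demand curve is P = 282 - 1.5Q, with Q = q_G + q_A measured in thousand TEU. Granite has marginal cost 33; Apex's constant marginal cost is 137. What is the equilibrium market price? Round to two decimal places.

Granite's profit: π_G = (282 - 1.5Q)q_G - (33q_G). Setting ∂π_G/∂q_G = 0: 249 - 3q_G - (3/2)(q_A) = 0.
Apex's profit: π_A = (282 - 1.5Q)q_A - (137q_A). Setting ∂π_A/∂q_A = 0: 145 - 3q_A - (3/2)(q_G) = 0.
Best responses: q_G = (249 - (3/2)q_A)/3, q_A = (145 - (3/2)q_G)/3.
Solving the pair: q_G = 706/9, q_A = 82/9.
Total output Q = 788/9, so price P = 282 - (3/2)·(788/9) = 452/3.

150.67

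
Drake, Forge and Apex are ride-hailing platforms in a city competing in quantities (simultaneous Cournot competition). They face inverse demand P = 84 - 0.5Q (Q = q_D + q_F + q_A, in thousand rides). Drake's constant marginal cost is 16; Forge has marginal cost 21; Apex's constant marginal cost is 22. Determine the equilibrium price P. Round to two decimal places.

35.75

Drake's profit: π_D = (84 - 0.5Q)q_D - (16q_D). Setting ∂π_D/∂q_D = 0: 68 - q_D - (1/2)(q_F + q_A) = 0.
Forge's first-order condition: 63 - q_F - (1/2)(q_D + q_A) = 0.
Apex's first-order condition: 62 - q_A - (1/2)(q_D + q_F) = 0.
Adding the 3 first-order conditions: 193 − 2Q = 0, so Q = 193/2.
Back-substituting: q_D = (68 − 193/4)/(1/2) = 79/2, q_F = (63 − 193/4)/(1/2) = 59/2, q_A = (62 − 193/4)/(1/2) = 55/2.
Total output Q = 193/2, so price P = 84 - (1/2)·(193/2) = 143/4.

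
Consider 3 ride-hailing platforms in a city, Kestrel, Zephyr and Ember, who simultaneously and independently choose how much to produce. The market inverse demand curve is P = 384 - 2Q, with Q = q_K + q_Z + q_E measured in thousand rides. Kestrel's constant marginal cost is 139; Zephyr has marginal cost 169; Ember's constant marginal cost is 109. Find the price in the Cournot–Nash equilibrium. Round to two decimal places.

200.25

Kestrel's profit: π_K = (384 - 2Q)q_K - (139q_K). Setting ∂π_K/∂q_K = 0: 245 - 4q_K - 2(q_Z + q_E) = 0.
Zephyr's profit: π_Z = (384 - 2Q)q_Z - (169q_Z). Setting ∂π_Z/∂q_Z = 0: 215 - 4q_Z - 2(q_K + q_E) = 0.
Ember's first-order condition: 275 - 4q_E - 2(q_K + q_Z) = 0.
Adding the 3 first-order conditions: 735 − 8Q = 0, so Q = 735/8.
Back-substituting: q_K = (245 − 735/4)/2 = 245/8, q_Z = (215 − 735/4)/2 = 125/8, q_E = (275 − 735/4)/2 = 365/8.
Total output Q = 735/8, so price P = 384 - 2·(735/8) = 801/4.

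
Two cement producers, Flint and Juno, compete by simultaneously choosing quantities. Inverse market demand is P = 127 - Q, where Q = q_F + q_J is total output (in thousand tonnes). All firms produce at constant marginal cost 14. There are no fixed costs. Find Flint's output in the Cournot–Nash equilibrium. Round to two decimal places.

37.67

A representative firm's profit is π_i = q_i(127 - Q) - 14q_i.
Setting ∂π_i/∂q_i = 0 with rivals' quantities fixed: 113 - 2q_i - q_j = 0.
With identical firms every q_j equals q_i, so q_j = q_i and 113 = 3q_i, giving q_i = 113/3.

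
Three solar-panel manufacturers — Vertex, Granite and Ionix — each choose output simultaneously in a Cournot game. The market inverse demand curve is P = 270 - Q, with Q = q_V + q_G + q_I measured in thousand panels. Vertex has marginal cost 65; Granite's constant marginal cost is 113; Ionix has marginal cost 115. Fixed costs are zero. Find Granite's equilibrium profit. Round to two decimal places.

770.06

Vertex's profit: π_V = (270 - Q)q_V - (65q_V). Setting ∂π_V/∂q_V = 0: 205 - 2q_V - (q_G + q_I) = 0.
Granite's first-order condition: 157 - 2q_G - (q_V + q_I) = 0.
Ionix's profit: π_I = (270 - Q)q_I - (115q_I). Setting ∂π_I/∂q_I = 0: 155 - 2q_I - (q_V + q_G) = 0.
Adding the 3 first-order conditions: 517 − 4Q = 0, so Q = 517/4.
Back-substituting: q_V = (205 − 517/4) = 303/4, q_G = (157 − 517/4) = 111/4, q_I = (155 − 517/4) = 103/4.
Price P = 270 - 517/4 = 563/4.
Granite's profit: (563/4 - 113)·(111/4) = 770.0625.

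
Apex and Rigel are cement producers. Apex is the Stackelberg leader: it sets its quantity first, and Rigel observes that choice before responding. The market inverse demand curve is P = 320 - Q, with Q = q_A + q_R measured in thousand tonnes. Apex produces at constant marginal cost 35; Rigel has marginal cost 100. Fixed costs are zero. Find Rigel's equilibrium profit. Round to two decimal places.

506.25

Solve by backward induction. Given q_A, the follower Rigel maximises π_R = (320 - q_A - q_R)q_R - 100q_R.
∂π_R/∂q_R = 220 - q_A - 2q_R = 0 gives the reaction function q_R = (220 - q_A)/2.
Apex substitutes q_R(q_A) into its own profit: π_A = q_A(320 - q_A - (220 - q_A)/2) - 35q_A = (210 - (1/2)q_A)q_A - 35q_A.
Leader FOC: 175 - q_A = 0, so q_A = 175.
Then q_R = (220 - 175)/2 = 45/2.
Price P = 320 - 395/2 = 245/2.
Rigel's profit: (245/2 - 100)·(45/2) = 506.2500.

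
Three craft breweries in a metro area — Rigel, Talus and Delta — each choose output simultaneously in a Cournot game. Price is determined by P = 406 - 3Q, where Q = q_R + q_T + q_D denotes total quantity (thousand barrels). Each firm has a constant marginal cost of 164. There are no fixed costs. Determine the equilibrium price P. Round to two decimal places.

A representative firm's profit is π_i = q_i(406 - 3Q) - 164q_i.
Setting ∂π_i/∂q_i = 0 with rivals' quantities fixed: 242 - 6q_i - 3·Σ_{j≠i} q_j = 0.
With identical firms every q_j equals q_i, so Σ_{j≠i} q_j = 2q_i and 242 = 12q_i, giving q_i = 121/6.
Total output Q = 121/2, so price P = 406 - 3·(121/2) = 449/2.

224.50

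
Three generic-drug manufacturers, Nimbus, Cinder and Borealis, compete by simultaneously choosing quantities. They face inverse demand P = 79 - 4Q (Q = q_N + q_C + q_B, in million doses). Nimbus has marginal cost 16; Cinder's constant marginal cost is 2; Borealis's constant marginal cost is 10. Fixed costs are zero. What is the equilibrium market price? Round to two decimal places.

26.75

Nimbus's profit: π_N = (79 - 4Q)q_N - (16q_N). Setting ∂π_N/∂q_N = 0: 63 - 8q_N - 4(q_C + q_B) = 0.
Cinder's profit: π_C = (79 - 4Q)q_C - (2q_C). Setting ∂π_C/∂q_C = 0: 77 - 8q_C - 4(q_N + q_B) = 0.
Borealis's first-order condition: 69 - 8q_B - 4(q_N + q_C) = 0.
Adding the 3 first-order conditions: 209 − 16Q = 0, so Q = 209/16.
Back-substituting: q_N = (63 − 209/4)/4 = 43/16, q_C = (77 − 209/4)/4 = 99/16, q_B = (69 − 209/4)/4 = 67/16.
Total output Q = 209/16, so price P = 79 - 4·(209/16) = 107/4.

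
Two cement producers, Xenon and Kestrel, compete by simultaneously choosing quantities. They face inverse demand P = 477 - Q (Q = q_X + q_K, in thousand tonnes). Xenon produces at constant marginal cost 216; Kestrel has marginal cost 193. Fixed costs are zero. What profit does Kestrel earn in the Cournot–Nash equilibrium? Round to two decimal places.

10472.11

Xenon's profit: π_X = (477 - Q)q_X - (216q_X). Setting ∂π_X/∂q_X = 0: 261 - 2q_X - (q_K) = 0.
Kestrel's profit: π_K = (477 - Q)q_K - (193q_K). Setting ∂π_K/∂q_K = 0: 284 - 2q_K - (q_X) = 0.
Best responses: q_X = (261 - q_K)/2, q_K = (284 - q_X)/2.
Solving the pair: q_X = 238/3, q_K = 307/3.
Price P = 477 - 545/3 = 886/3.
Kestrel's profit: (886/3 - 193)·(307/3) = 10472.1111.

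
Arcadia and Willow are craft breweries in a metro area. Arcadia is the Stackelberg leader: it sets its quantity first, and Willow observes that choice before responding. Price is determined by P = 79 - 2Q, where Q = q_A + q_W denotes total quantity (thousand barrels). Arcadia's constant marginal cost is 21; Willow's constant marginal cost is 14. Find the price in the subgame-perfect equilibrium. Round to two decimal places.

Solve by backward induction. Given q_A, the follower Willow maximises π_W = (79 - 2q_A - 2q_W)q_W - 14q_W.
∂π_W/∂q_W = 65 - 2q_A - 4q_W = 0 gives the reaction function q_W = (65 - 2q_A)/4.
Arcadia substitutes q_W(q_A) into its own profit: π_A = q_A(79 - 2q_A - (65 - 2q_A)/2) - 21q_A = (93/2 - q_A)q_A - 21q_A.
The leader's first-order condition 51/2 - 2q_A = 0 yields q_A = 51/4.
Then q_W = (65 - 2·(51/4))/4 = 79/8.
Total output Q = 181/8, so price P = 79 - 2·(181/8) = 135/4.

33.75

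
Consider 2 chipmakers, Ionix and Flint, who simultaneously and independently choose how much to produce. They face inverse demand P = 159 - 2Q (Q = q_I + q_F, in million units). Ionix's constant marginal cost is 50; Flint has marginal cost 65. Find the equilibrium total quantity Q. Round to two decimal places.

Ionix's profit: π_I = (159 - 2Q)q_I - (50q_I). Setting ∂π_I/∂q_I = 0: 109 - 4q_I - 2(q_F) = 0.
Flint's profit: π_F = (159 - 2Q)q_F - (65q_F). Setting ∂π_F/∂q_F = 0: 94 - 4q_F - 2(q_I) = 0.
Rearranging gives the reaction functions q_I = (109 - 2q_F)/4 and q_F = (94 - 2q_I)/4.
Substituting one into the other gives q_I = 62/3 and q_F = 79/6.
Total output Q = 62/3 + 79/6 = 203/6.

33.83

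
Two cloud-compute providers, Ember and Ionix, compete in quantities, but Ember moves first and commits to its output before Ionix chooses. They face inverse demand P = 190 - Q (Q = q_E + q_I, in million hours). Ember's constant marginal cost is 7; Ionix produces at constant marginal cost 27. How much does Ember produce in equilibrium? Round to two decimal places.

Solve by backward induction. Given q_E, the follower Ionix maximises π_I = (190 - q_E - q_I)q_I - 27q_I.
Follower FOC: 163 - q_E - 2q_I = 0, so q_I(q_E) = (163 - q_E)/2.
The leader anticipates this reaction. Substituting into P = 190 - Q gives P = 217/2 - (1/2)q_E, so π_E = (217/2 - (1/2)q_E)q_E - 7q_E.
Maximising: ∂π_E/∂q_E = 203/2 - q_E = 0, giving q_E = 203/2.
Then q_I = (163 - 203/2)/2 = 123/4.

101.50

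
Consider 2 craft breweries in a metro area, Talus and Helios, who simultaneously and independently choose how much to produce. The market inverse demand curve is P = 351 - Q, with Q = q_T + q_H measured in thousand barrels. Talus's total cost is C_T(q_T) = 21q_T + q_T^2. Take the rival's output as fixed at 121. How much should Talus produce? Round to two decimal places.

52.25

With the rival's output fixed at 121, Talus's profit is π_T = (351 - 121 - q_T)q_T - (21q_T + q_T²) = (230 - q_T)q_T - (21q_T + q_T²).
∂π_T/∂q_T = 209 - 4q_T = 0, so q_T = 209/4.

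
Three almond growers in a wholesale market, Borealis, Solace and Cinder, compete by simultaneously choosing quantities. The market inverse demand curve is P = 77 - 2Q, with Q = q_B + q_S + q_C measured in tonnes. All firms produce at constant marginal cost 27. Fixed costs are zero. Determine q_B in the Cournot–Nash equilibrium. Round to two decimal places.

6.25

Each firm earns π_i = (77 - 2Q)q_i - 27q_i.
First-order condition (treating rivals' output as given): 50 - 4q_i - 2·Σ_{j≠i} q_j = 0.
By symmetry each firm produces the same amount; substituting Σ_{j≠i} q_j = 2q_i yields q_i = 50/8 = 25/4.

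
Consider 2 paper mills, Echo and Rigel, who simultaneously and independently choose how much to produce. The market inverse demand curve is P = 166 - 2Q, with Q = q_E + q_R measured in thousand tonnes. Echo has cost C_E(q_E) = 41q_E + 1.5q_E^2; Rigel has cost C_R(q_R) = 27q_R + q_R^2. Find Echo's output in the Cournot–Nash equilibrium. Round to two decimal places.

12.42

Echo's profit: π_E = (166 - 2Q)q_E - (41q_E + (3/2)q_E²). Setting ∂π_E/∂q_E = 0: 125 - 7q_E - 2(q_R) = 0.
Rigel's first-order condition: 139 - 6q_R - 2(q_E) = 0.
So q_E = (125 - 2q_R)/7 and q_R = (139 - 2q_E)/6.
Substituting one into the other gives q_E = 236/19 and q_R = 723/38.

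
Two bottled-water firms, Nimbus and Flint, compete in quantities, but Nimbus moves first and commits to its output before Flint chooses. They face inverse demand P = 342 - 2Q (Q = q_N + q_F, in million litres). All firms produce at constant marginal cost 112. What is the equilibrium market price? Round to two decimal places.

The follower Flint best-responds to any q_N: π_F = (342 - 2Q)q_F - 112q_F.
Setting the follower's marginal profit to zero, 230 - 2q_N - 4q_F = 0, i.e. q_F = (230 - 2q_N)/4.
The leader anticipates this reaction. Substituting into P = 342 - 2Q gives P = 227 - q_N, so π_N = (227 - q_N)q_N - 112q_N.
Maximising: ∂π_N/∂q_N = 115 - 2q_N = 0, giving q_N = 115/2.
Then q_F = (230 - 2·(115/2))/4 = 115/4.
Total output Q = 345/4, so price P = 342 - 2·(345/4) = 339/2.

169.50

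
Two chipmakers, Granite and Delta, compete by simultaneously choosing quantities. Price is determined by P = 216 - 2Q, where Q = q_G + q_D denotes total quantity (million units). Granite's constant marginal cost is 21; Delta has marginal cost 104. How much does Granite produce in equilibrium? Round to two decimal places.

Granite's profit: π_G = (216 - 2Q)q_G - (21q_G). Setting ∂π_G/∂q_G = 0: 195 - 4q_G - 2(q_D) = 0.
Delta's first-order condition: 112 - 4q_D - 2(q_G) = 0.
Best responses: q_G = (195 - 2q_D)/4, q_D = (112 - 2q_G)/4.
Solving the pair: q_G = 139/3, q_D = 29/6.

46.33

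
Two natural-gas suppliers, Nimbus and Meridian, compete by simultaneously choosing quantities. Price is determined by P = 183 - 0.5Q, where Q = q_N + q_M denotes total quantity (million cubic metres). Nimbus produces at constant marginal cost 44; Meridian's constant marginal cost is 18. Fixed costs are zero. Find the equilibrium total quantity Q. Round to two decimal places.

Nimbus's profit: π_N = (183 - 0.5Q)q_N - (44q_N). Setting ∂π_N/∂q_N = 0: 139 - q_N - (1/2)(q_M) = 0.
Meridian's first-order condition: 165 - q_M - (1/2)(q_N) = 0.
So q_N = (139 - (1/2)q_M) and q_M = (165 - (1/2)q_N).
Solving the pair: q_N = 226/3, q_M = 382/3.
Total output Q = 226/3 + 382/3 = 608/3.

202.67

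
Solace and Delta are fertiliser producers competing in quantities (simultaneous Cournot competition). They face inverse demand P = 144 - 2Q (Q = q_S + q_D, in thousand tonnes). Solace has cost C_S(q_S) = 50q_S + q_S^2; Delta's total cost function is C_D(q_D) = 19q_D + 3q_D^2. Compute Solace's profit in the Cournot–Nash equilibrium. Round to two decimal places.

Solace's profit: π_S = (144 - 2Q)q_S - (50q_S + q_S²). Setting ∂π_S/∂q_S = 0: 94 - 6q_S - 2(q_D) = 0.
Delta's profit: π_D = (144 - 2Q)q_D - (19q_D + 3q_D²). Setting ∂π_D/∂q_D = 0: 125 - 10q_D - 2(q_S) = 0.
Rearranging gives the reaction functions q_S = (94 - 2q_D)/6 and q_D = (125 - 2q_S)/10.
Substituting one into the other gives q_S = 345/28 and q_D = 281/28.
Price P = 144 - 2·(313/14) = 695/7.
Solace's profit: (695/7)·(345/28) - 50·(345/28) - (345/28)² = 455.4528.

455.45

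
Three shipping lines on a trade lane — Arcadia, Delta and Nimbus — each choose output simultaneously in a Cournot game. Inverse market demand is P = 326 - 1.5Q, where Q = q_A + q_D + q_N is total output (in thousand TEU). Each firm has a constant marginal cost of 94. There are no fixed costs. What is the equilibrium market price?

Each firm earns π_i = (326 - 1.5Q)q_i - 94q_i.
Setting ∂π_i/∂q_i = 0 with rivals' quantities fixed: 232 - 3q_i - (3/2)·Σ_{j≠i} q_j = 0.
By symmetry each firm produces the same amount; substituting Σ_{j≠i} q_j = 2q_i yields q_i = 232/6 = 116/3.
Total output Q = 116, so price P = 326 - (3/2)·116 = 152.

152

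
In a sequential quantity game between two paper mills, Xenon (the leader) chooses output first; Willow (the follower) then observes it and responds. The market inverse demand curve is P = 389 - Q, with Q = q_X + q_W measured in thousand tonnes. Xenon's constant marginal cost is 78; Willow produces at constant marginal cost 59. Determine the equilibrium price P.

151

Solve by backward induction. Given q_X, the follower Willow maximises π_W = (389 - q_X - q_W)q_W - 59q_W.
Follower FOC: 330 - q_X - 2q_W = 0, so q_W(q_X) = (330 - q_X)/2.
The leader anticipates this reaction. Substituting into P = 389 - Q gives P = 224 - (1/2)q_X, so π_X = (224 - (1/2)q_X)q_X - 78q_X.
Leader FOC: 146 - q_X = 0, so q_X = 146.
Then q_W = (330 - 146)/2 = 92.
Total output Q = 238, so price P = 389 - 238 = 151.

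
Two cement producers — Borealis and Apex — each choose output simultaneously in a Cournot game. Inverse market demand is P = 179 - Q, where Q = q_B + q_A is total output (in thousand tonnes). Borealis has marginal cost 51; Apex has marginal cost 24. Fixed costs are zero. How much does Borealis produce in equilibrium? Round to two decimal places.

33.67

Borealis's profit: π_B = (179 - Q)q_B - (51q_B). Setting ∂π_B/∂q_B = 0: 128 - 2q_B - (q_A) = 0.
Apex's profit: π_A = (179 - Q)q_A - (24q_A). Setting ∂π_A/∂q_A = 0: 155 - 2q_A - (q_B) = 0.
Rearranging gives the reaction functions q_B = (128 - q_A)/2 and q_A = (155 - q_B)/2.
Substituting one into the other gives q_B = 101/3 and q_A = 182/3.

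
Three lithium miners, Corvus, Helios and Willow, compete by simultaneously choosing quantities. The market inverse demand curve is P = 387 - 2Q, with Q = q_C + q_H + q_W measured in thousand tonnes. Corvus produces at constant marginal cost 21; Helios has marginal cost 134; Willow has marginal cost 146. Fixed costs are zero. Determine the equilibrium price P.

Corvus's profit: π_C = (387 - 2Q)q_C - (21q_C). Setting ∂π_C/∂q_C = 0: 366 - 4q_C - 2(q_H + q_W) = 0.
Helios's profit: π_H = (387 - 2Q)q_H - (134q_H). Setting ∂π_H/∂q_H = 0: 253 - 4q_H - 2(q_C + q_W) = 0.
Willow's first-order condition: 241 - 4q_W - 2(q_C + q_H) = 0.
Summing all 3 equations gives 860 − 8Q = 0, hence Q = 215/2.
Back-substituting: q_C = (366 − 215)/2 = 151/2, q_H = (253 − 215)/2 = 19, q_W = (241 − 215)/2 = 13.
Total output Q = 215/2, so price P = 387 - 2·(215/2) = 172.

172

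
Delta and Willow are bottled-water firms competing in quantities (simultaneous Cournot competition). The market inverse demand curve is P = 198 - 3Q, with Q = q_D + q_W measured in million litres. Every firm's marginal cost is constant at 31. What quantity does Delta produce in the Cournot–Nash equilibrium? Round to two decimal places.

Each firm earns π_i = (198 - 3Q)q_i - 31q_i.
Setting ∂π_i/∂q_i = 0 with rivals' quantities fixed: 167 - 6q_i - 3q_j = 0.
By symmetry each firm produces the same amount; substituting q_j = q_i yields q_i = 167/9.

18.56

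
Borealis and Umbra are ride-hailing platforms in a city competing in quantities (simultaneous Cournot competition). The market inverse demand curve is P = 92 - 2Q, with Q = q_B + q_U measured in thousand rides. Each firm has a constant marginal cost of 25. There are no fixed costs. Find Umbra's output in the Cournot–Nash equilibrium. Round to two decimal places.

11.17

Each firm earns π_i = (92 - 2Q)q_i - 25q_i.
Setting ∂π_i/∂q_i = 0 with rivals' quantities fixed: 67 - 4q_i - 2q_j = 0.
By symmetry each firm produces the same amount; substituting q_j = q_i yields q_i = 67/6.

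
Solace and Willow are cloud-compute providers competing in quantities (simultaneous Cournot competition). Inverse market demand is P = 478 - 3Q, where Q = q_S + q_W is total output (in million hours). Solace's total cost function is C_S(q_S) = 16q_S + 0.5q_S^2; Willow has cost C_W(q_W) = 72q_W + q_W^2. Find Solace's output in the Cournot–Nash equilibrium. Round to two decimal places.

Solace's profit: π_S = (478 - 3Q)q_S - (16q_S + (1/2)q_S²). Setting ∂π_S/∂q_S = 0: 462 - 7q_S - 3(q_W) = 0.
Willow's profit: π_W = (478 - 3Q)q_W - (72q_W + q_W²). Setting ∂π_W/∂q_W = 0: 406 - 8q_W - 3(q_S) = 0.
Best responses: q_S = (462 - 3q_W)/7, q_W = (406 - 3q_S)/8.
Substituting one into the other gives q_S = 52.7234 and q_W = 1456/47.

52.72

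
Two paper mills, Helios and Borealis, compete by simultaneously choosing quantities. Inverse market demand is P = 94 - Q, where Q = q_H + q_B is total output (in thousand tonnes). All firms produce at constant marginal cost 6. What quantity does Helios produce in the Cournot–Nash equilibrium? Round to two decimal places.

29.33

A representative firm's profit is π_i = q_i(94 - Q) - 6q_i.
First-order condition (treating rivals' output as given): 88 - 2q_i - q_j = 0.
With identical firms every q_j equals q_i, so q_j = q_i and 88 = 3q_i, giving q_i = 88/3.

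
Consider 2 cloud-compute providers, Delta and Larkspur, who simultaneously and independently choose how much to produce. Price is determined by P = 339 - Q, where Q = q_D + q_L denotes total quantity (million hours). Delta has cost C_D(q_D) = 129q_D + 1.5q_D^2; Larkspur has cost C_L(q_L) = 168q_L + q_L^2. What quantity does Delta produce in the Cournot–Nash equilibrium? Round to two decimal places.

35.21

Delta's profit: π_D = (339 - Q)q_D - (129q_D + (3/2)q_D²). Setting ∂π_D/∂q_D = 0: 210 - 5q_D - (q_L) = 0.
Larkspur's profit: π_L = (339 - Q)q_L - (168q_L + q_L²). Setting ∂π_L/∂q_L = 0: 171 - 4q_L - (q_D) = 0.
So q_D = (210 - q_L)/5 and q_L = (171 - q_D)/4.
Solving the pair: q_D = 669/19, q_L = 645/19.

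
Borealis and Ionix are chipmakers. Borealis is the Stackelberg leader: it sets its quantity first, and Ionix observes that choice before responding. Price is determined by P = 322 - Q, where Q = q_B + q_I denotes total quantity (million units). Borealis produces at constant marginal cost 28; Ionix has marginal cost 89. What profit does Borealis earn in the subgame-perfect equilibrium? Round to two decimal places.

15753.13

Solve by backward induction. Given q_B, the follower Ionix maximises π_I = (322 - q_B - q_I)q_I - 89q_I.
Setting the follower's marginal profit to zero, 233 - q_B - 2q_I = 0, i.e. q_I = (233 - q_B)/2.
The leader anticipates this reaction. Substituting into P = 322 - Q gives P = 411/2 - (1/2)q_B, so π_B = (411/2 - (1/2)q_B)q_B - 28q_B.
The leader's first-order condition 355/2 - q_B = 0 yields q_B = 355/2.
Then q_I = (233 - 355/2)/2 = 111/4.
Price P = 322 - 821/4 = 467/4.
Borealis's profit: (467/4 - 28)·(355/2) = 15753.1250.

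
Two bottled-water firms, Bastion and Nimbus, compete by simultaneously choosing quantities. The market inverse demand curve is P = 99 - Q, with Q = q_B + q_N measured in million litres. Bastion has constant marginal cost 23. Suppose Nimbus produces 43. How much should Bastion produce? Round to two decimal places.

16.50

With the rival's output fixed at 43, Bastion's profit is π_B = (99 - 43 - q_B)q_B - (23q_B) = (56 - q_B)q_B - (23q_B).
∂π_B/∂q_B = 33 - 2q_B = 0, so q_B = 33/2.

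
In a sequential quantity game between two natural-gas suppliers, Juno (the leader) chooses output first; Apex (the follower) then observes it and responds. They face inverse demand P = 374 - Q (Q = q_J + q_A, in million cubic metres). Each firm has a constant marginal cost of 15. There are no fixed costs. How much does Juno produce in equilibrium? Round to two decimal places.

Solve by backward induction. Given q_J, the follower Apex maximises π_A = (374 - q_J - q_A)q_A - 15q_A.
Follower FOC: 359 - q_J - 2q_A = 0, so q_A(q_J) = (359 - q_J)/2.
Juno substitutes q_A(q_J) into its own profit: π_J = q_J(374 - q_J - (359 - q_J)/2) - 15q_J = (389/2 - (1/2)q_J)q_J - 15q_J.
Maximising: ∂π_J/∂q_J = 359/2 - q_J = 0, giving q_J = 359/2.
Then q_A = (359 - 359/2)/2 = 359/4.

179.50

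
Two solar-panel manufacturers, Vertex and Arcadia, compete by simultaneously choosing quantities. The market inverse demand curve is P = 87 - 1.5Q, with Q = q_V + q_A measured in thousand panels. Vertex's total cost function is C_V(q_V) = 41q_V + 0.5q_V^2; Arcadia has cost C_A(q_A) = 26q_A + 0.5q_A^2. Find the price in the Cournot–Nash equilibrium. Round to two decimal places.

Vertex's profit: π_V = (87 - 1.5Q)q_V - (41q_V + (1/2)q_V²). Setting ∂π_V/∂q_V = 0: 46 - 4q_V - (3/2)(q_A) = 0.
Arcadia's profit: π_A = (87 - 1.5Q)q_A - (26q_A + (1/2)q_A²). Setting ∂π_A/∂q_A = 0: 61 - 4q_A - (3/2)(q_V) = 0.
So q_V = (46 - (3/2)q_A)/4 and q_A = (61 - (3/2)q_V)/4.
Solving the pair: q_V = 74/11, q_A = 140/11.
Total output Q = 214/11, so price P = 87 - (3/2)·(214/11) = 636/11.

57.82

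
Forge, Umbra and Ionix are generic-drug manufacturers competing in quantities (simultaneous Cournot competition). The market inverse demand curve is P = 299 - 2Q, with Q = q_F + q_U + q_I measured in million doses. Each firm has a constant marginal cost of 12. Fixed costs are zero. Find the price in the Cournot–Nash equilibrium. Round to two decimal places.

83.75

Each firm earns π_i = (299 - 2Q)q_i - 12q_i.
First-order condition (treating rivals' output as given): 287 - 4q_i - 2·Σ_{j≠i} q_j = 0.
With identical firms every q_j equals q_i, so Σ_{j≠i} q_j = 2q_i and 287 = 8q_i, giving q_i = 287/8.
Total output Q = 861/8, so price P = 299 - 2·(861/8) = 335/4.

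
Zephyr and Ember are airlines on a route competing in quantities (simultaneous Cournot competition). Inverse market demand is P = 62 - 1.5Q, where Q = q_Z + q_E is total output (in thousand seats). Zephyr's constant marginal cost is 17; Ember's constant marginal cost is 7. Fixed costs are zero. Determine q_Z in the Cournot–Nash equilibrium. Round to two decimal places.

Zephyr's profit: π_Z = (62 - 1.5Q)q_Z - (17q_Z). Setting ∂π_Z/∂q_Z = 0: 45 - 3q_Z - (3/2)(q_E) = 0.
Ember's first-order condition: 55 - 3q_E - (3/2)(q_Z) = 0.
Best responses: q_Z = (45 - (3/2)q_E)/3, q_E = (55 - (3/2)q_Z)/3.
Substituting one into the other gives q_Z = 70/9 and q_E = 130/9.

7.78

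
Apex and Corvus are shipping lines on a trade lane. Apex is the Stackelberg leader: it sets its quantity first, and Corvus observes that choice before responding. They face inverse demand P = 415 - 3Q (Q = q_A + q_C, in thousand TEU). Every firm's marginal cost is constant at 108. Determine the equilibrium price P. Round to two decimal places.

Solve by backward induction. Given q_A, the follower Corvus maximises π_C = (415 - 3q_A - 3q_C)q_C - 108q_C.
Setting the follower's marginal profit to zero, 307 - 3q_A - 6q_C = 0, i.e. q_C = (307 - 3q_A)/6.
The leader anticipates this reaction. Substituting into P = 415 - 3Q gives P = 523/2 - (3/2)q_A, so π_A = (523/2 - (3/2)q_A)q_A - 108q_A.
The leader's first-order condition 307/2 - 3q_A = 0 yields q_A = 307/6.
Then q_C = (307 - 3·(307/6))/6 = 307/12.
Total output Q = 307/4, so price P = 415 - 3·(307/4) = 739/4.

184.75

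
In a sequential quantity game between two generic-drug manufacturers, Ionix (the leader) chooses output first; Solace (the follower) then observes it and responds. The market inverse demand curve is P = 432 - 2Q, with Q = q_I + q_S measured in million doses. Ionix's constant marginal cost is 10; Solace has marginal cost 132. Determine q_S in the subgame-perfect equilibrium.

7

Solve by backward induction. Given q_I, the follower Solace maximises π_S = (432 - 2q_I - 2q_S)q_S - 132q_S.
∂π_S/∂q_S = 300 - 2q_I - 4q_S = 0 gives the reaction function q_S = (300 - 2q_I)/4.
Ionix substitutes q_S(q_I) into its own profit: π_I = q_I(432 - 2q_I - (300 - 2q_I)/2) - 10q_I = (282 - q_I)q_I - 10q_I.
Maximising: ∂π_I/∂q_I = 272 - 2q_I = 0, giving q_I = 136.
Then q_S = (300 - 2·136)/4 = 7.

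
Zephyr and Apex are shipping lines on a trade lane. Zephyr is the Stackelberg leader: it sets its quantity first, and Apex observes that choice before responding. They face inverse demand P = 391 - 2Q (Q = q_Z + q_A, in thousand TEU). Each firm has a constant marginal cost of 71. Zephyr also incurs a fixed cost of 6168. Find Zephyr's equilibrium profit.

Solve by backward induction. Given q_Z, the follower Apex maximises π_A = (391 - 2q_Z - 2q_A)q_A - 71q_A.
Setting the follower's marginal profit to zero, 320 - 2q_Z - 4q_A = 0, i.e. q_A = (320 - 2q_Z)/4.
The leader anticipates this reaction. Substituting into P = 391 - 2Q gives P = 231 - q_Z, so π_Z = (231 - q_Z)q_Z - 71q_Z.
The leader's first-order condition 160 - 2q_Z = 0 yields q_Z = 80.
Then q_A = (320 - 2·80)/4 = 40.
Price P = 391 - 2·120 = 151.
Zephyr's profit: (151 - 71)·80 - 6168 = 232.

232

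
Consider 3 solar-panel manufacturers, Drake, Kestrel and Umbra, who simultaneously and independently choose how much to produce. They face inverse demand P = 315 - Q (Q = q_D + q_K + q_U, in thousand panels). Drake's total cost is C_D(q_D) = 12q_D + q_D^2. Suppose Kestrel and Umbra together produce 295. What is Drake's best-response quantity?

2

With rivals' combined output fixed at 295, Drake's profit is π_D = (315 - 295 - q_D)q_D - (12q_D + q_D²) = (20 - q_D)q_D - (12q_D + q_D²).
∂π_D/∂q_D = 8 - 4q_D = 0, so q_D = 2.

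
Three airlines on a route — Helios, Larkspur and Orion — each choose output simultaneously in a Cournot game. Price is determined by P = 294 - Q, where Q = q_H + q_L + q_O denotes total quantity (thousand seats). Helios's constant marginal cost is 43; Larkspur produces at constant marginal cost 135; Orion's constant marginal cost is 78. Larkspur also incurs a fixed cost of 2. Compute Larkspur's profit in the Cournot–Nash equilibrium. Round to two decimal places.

4.25

Helios's profit: π_H = (294 - Q)q_H - (43q_H). Setting ∂π_H/∂q_H = 0: 251 - 2q_H - (q_L + q_O) = 0.
Larkspur's profit: π_L = (294 - Q)q_L - (135q_L). Setting ∂π_L/∂q_L = 0: 159 - 2q_L - (q_H + q_O) = 0.
Orion's profit: π_O = (294 - Q)q_O - (78q_O). Setting ∂π_O/∂q_O = 0: 216 - 2q_O - (q_H + q_L) = 0.
Adding the 3 first-order conditions: 626 − 4Q = 0, so Q = 313/2.
Back-substituting: q_H = (251 − 313/2) = 189/2, q_L = (159 − 313/2) = 5/2, q_O = (216 − 313/2) = 119/2.
Price P = 294 - 313/2 = 275/2.
Larkspur's profit: (275/2 - 135)·(5/2) - 2 = 17/4.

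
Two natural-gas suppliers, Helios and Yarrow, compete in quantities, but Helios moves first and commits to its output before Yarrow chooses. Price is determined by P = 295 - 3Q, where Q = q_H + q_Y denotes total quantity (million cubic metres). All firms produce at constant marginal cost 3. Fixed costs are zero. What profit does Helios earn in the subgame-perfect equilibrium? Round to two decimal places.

3552.67

Solve by backward induction. Given q_H, the follower Yarrow maximises π_Y = (295 - 3q_H - 3q_Y)q_Y - 3q_Y.
Setting the follower's marginal profit to zero, 292 - 3q_H - 6q_Y = 0, i.e. q_Y = (292 - 3q_H)/6.
The leader anticipates this reaction. Substituting into P = 295 - 3Q gives P = 149 - (3/2)q_H, so π_H = (149 - (3/2)q_H)q_H - 3q_H.
Maximising: ∂π_H/∂q_H = 146 - 3q_H = 0, giving q_H = 146/3.
Then q_Y = (292 - 3·(146/3))/6 = 73/3.
Price P = 295 - 3·73 = 76.
Helios's profit: (76 - 3)·(146/3) = 3552.6667.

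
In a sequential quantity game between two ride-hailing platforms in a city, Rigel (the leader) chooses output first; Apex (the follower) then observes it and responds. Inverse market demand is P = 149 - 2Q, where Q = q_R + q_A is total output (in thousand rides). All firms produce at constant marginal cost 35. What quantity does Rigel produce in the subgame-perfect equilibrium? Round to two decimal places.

The follower Apex best-responds to any q_R: π_A = (149 - 2Q)q_A - 35q_A.
Follower FOC: 114 - 2q_R - 4q_A = 0, so q_A(q_R) = (114 - 2q_R)/4.
Rigel substitutes q_A(q_R) into its own profit: π_R = q_R(149 - 2q_R - (114 - 2q_R)/2) - 35q_R = (92 - q_R)q_R - 35q_R.
Maximising: ∂π_R/∂q_R = 57 - 2q_R = 0, giving q_R = 57/2.
Then q_A = (114 - 2·(57/2))/4 = 57/4.

28.50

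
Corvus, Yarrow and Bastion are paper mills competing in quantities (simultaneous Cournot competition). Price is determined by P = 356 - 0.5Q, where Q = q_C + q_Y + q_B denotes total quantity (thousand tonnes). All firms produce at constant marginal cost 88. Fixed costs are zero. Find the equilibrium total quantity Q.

Each firm earns π_i = (356 - 0.5Q)q_i - 88q_i.
First-order condition (treating rivals' output as given): 268 - q_i - (1/2)·Σ_{j≠i} q_j = 0.
With identical firms every q_j equals q_i, so Σ_{j≠i} q_j = 2q_i and 268 = 2q_i, giving q_i = 134.
Total output Q = 134 + 134 + 134 = 402.

402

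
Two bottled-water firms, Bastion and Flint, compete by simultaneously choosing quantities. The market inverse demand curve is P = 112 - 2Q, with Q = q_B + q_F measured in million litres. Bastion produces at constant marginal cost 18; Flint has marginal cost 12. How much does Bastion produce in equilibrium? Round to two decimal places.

Bastion's profit: π_B = (112 - 2Q)q_B - (18q_B). Setting ∂π_B/∂q_B = 0: 94 - 4q_B - 2(q_F) = 0.
Flint's first-order condition: 100 - 4q_F - 2(q_B) = 0.
So q_B = (94 - 2q_F)/4 and q_F = (100 - 2q_B)/4.
Solving the pair: q_B = 44/3, q_F = 53/3.

14.67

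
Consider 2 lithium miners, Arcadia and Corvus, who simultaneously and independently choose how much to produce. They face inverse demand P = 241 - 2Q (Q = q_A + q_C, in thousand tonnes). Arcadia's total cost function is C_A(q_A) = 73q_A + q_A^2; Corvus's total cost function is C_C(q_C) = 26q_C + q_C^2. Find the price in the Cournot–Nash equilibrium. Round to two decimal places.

Arcadia's profit: π_A = (241 - 2Q)q_A - (73q_A + q_A²). Setting ∂π_A/∂q_A = 0: 168 - 6q_A - 2(q_C) = 0.
Corvus's profit: π_C = (241 - 2Q)q_C - (26q_C + q_C²). Setting ∂π_C/∂q_C = 0: 215 - 6q_C - 2(q_A) = 0.
So q_A = (168 - 2q_C)/6 and q_C = (215 - 2q_A)/6.
Solving the pair: q_A = 289/16, q_C = 477/16.
Total output Q = 383/8, so price P = 241 - 2·(383/8) = 581/4.

145.25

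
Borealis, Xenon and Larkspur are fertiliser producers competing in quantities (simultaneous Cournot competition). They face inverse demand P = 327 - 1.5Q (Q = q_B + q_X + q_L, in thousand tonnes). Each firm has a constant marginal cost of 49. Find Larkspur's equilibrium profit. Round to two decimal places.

A representative firm's profit is π_i = q_i(327 - 1.5Q) - 49q_i.
First-order condition (treating rivals' output as given): 278 - 3q_i - (3/2)·Σ_{j≠i} q_j = 0.
With identical firms every q_j equals q_i, so Σ_{j≠i} q_j = 2q_i and 278 = 6q_i, giving q_i = 139/3.
Price P = 327 - (3/2)·139 = 237/2.
Larkspur's profit: (237/2 - 49)·(139/3) = 3220.1667.

3220.17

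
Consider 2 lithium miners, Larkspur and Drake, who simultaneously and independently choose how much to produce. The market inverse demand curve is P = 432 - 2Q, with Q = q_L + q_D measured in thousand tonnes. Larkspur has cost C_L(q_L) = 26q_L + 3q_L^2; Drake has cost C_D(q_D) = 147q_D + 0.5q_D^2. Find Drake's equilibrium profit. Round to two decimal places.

Larkspur's profit: π_L = (432 - 2Q)q_L - (26q_L + 3q_L²). Setting ∂π_L/∂q_L = 0: 406 - 10q_L - 2(q_D) = 0.
Drake's first-order condition: 285 - 5q_D - 2(q_L) = 0.
Best responses: q_L = (406 - 2q_D)/10, q_D = (285 - 2q_L)/5.
Substituting one into the other gives q_L = 730/23 and q_D = 1019/23.
Price P = 432 - 2·(1749/23) = 279.9130.
Drake's profit: 279.9130·(1019/23) - 147·(1019/23) - (1/2)(1019/23)² = 4907.1881.

4907.19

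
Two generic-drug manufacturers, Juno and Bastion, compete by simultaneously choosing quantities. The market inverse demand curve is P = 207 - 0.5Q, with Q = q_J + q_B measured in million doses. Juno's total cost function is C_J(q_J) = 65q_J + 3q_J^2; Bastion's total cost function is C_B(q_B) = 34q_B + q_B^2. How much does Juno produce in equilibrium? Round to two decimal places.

16.36

Juno's profit: π_J = (207 - 0.5Q)q_J - (65q_J + 3q_J²). Setting ∂π_J/∂q_J = 0: 142 - 7q_J - (1/2)(q_B) = 0.
Bastion's first-order condition: 173 - 3q_B - (1/2)(q_J) = 0.
Best responses: q_J = (142 - (1/2)q_B)/7, q_B = (173 - (1/2)q_J)/3.
Substituting one into the other gives q_J = 1358/83 and q_B = 54.9398.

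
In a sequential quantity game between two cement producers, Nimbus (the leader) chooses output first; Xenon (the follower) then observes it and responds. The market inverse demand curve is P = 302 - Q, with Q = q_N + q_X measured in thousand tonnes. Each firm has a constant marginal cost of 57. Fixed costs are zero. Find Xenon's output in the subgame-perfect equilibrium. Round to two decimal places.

The follower Xenon best-responds to any q_N: π_X = (302 - Q)q_X - 57q_X.
∂π_X/∂q_X = 245 - q_N - 2q_X = 0 gives the reaction function q_X = (245 - q_N)/2.
The leader anticipates this reaction. Substituting into P = 302 - Q gives P = 359/2 - (1/2)q_N, so π_N = (359/2 - (1/2)q_N)q_N - 57q_N.
The leader's first-order condition 245/2 - q_N = 0 yields q_N = 245/2.
Then q_X = (245 - 245/2)/2 = 245/4.

61.25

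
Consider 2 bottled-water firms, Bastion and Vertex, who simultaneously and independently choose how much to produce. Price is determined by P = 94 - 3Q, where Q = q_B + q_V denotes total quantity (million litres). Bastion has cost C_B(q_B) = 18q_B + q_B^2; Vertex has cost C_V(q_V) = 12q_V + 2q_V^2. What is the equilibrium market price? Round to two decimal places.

Bastion's profit: π_B = (94 - 3Q)q_B - (18q_B + q_B²). Setting ∂π_B/∂q_B = 0: 76 - 8q_B - 3(q_V) = 0.
Vertex's first-order condition: 82 - 10q_V - 3(q_B) = 0.
Best responses: q_B = (76 - 3q_V)/8, q_V = (82 - 3q_B)/10.
Solving the pair: q_B = 514/71, q_V = 428/71.
Total output Q = 942/71, so price P = 94 - 3·(942/71) = 54.1972.

54.20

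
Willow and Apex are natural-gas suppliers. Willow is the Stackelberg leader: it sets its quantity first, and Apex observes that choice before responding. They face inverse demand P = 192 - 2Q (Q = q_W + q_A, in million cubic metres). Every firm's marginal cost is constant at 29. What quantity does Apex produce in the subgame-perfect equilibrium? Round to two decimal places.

The follower Apex best-responds to any q_W: π_A = (192 - 2Q)q_A - 29q_A.
∂π_A/∂q_A = 163 - 2q_W - 4q_A = 0 gives the reaction function q_A = (163 - 2q_W)/4.
The leader anticipates this reaction. Substituting into P = 192 - 2Q gives P = 221/2 - q_W, so π_W = (221/2 - q_W)q_W - 29q_W.
The leader's first-order condition 163/2 - 2q_W = 0 yields q_W = 163/4.
Then q_A = (163 - 2·(163/4))/4 = 163/8.

20.38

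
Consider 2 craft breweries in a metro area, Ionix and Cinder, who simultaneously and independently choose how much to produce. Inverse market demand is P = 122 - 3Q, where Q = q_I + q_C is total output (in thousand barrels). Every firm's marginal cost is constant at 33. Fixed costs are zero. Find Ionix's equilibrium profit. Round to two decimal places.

293.37

A representative firm's profit is π_i = q_i(122 - 3Q) - 33q_i.
Setting ∂π_i/∂q_i = 0 with rivals' quantities fixed: 89 - 6q_i - 3q_j = 0.
By symmetry each firm produces the same amount; substituting q_j = q_i yields q_i = 89/9.
Price P = 122 - 3·(178/9) = 188/3.
Ionix's profit: (188/3 - 33)·(89/9) = 293.3704.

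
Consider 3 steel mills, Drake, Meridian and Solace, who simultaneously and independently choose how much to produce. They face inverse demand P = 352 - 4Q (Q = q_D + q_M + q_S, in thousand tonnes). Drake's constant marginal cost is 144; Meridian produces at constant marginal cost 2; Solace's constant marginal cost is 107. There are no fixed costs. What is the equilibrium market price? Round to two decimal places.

151.25

Drake's profit: π_D = (352 - 4Q)q_D - (144q_D). Setting ∂π_D/∂q_D = 0: 208 - 8q_D - 4(q_M + q_S) = 0.
Meridian's first-order condition: 350 - 8q_M - 4(q_D + q_S) = 0.
Solace's profit: π_S = (352 - 4Q)q_S - (107q_S). Setting ∂π_S/∂q_S = 0: 245 - 8q_S - 4(q_D + q_M) = 0.
Adding the 3 conditions: 803 − 8Q − 8Q = 0, i.e. Q = 803/16.
Back-substituting: q_D = (208 − 803/4)/4 = 29/16, q_M = (350 − 803/4)/4 = 597/16, q_S = (245 − 803/4)/4 = 177/16.
Total output Q = 803/16, so price P = 352 - 4·(803/16) = 605/4.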